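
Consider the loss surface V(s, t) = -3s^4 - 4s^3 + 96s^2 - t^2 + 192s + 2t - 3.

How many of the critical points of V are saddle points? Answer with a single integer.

V separates as a function of s plus a function of t, so ∇V=0 decouples.
∂V/∂s = -12(s - 4)(s + 1)(s + 4) = 0 at s ∈ {-4, -1, 4}; ∂V/∂t = -2(t - 1) = 0 at t ∈ {1}.
The Hessian is diagonal: diag(V_ss, V_tt). Second derivatives: V_ss(-4)=-288, V_ss(-1)=180, V_ss(4)=-480; V_tt(1)=-2.
Saddle points occur where the two diagonal entries have opposite signs: (-1, 1). Count: 1.

1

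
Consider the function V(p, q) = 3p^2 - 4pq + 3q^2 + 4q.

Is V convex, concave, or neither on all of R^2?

V is quadratic, so its Hessian is the constant matrix H = [[6, -4], [-4, 6]].
det(H) = 20, tr(H) = 12.
det(H) > 0 and tr(H) > 0, so H is positive definite everywhere: convex.

convex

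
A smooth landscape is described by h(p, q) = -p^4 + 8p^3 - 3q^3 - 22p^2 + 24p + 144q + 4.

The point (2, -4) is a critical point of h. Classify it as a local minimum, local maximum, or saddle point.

The mixed partial ∂²h/∂p∂q is 0, so the Hessian at any point is diag(h_pp, h_qq) = diag(4(-3p^2 + 12p - 11), -18q).
At (2, -4): H = diag(4, 72).
Both eigenvalues are positive, so H is positive definite: a local minimum.

local minimum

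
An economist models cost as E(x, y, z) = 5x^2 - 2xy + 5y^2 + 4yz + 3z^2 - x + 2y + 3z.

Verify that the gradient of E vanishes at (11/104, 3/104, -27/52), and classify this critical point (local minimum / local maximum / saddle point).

∇E = (10x - 2y - 1, -2x + 10y + 4z + 2, 4y + 6z + 3); substituting (11/104, 3/104, -27/52) gives ∇E = (0, 0, 0), so (11/104, 3/104, -27/52) is indeed a critical point.
The Hessian is constant: H = [[10, -2, 0], [-2, 10, 4], [0, 4, 6]].
Leading principal minors: Δ₁ = 10, Δ₂ = 96, Δ₃ = 416.
All leading minors are positive, so H is positive definite: a local minimum.

local minimum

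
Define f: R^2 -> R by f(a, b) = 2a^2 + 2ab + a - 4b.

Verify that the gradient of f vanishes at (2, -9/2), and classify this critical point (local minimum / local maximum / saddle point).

saddle point

∇f = (4a + 2b + 1, 2a - 4); substituting (2, -9/2) gives ∇f = (0, 0), so (2, -9/2) is indeed a critical point.
The Hessian of f is constant: H = [[4, 2], [2, 0]].
det(H) = 4·0 − 2² = -4.
Since det(H) < 0, H is indefinite and the critical point is a saddle point.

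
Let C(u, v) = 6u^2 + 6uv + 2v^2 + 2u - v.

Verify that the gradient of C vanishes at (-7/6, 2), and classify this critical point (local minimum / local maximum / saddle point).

∇C = (12u + 6v + 2, 6u + 4v - 1); substituting (-7/6, 2) gives ∇C = (0, 0), so (-7/6, 2) is indeed a critical point.
The Hessian of C is constant: H = [[12, 6], [6, 4]].
det(H) = 12·4 − 6² = 12.
det(H) > 0 and tr(H) = 16 > 0, so H is positive definite and the point is a local minimum.

local minimum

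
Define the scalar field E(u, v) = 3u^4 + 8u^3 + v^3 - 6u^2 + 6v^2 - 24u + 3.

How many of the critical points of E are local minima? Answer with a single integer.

2

E separates as a function of u plus a function of v, so ∇E=0 decouples.
∂E/∂u = 12(u - 1)(u + 1)(u + 2) = 0 at u ∈ {-2, -1, 1}; ∂E/∂v = 3v(v + 4) = 0 at v ∈ {-4, 0}.
The Hessian is diagonal: diag(E_uu, E_vv). Second derivatives: E_uu(-2)=36, E_uu(-1)=-24, E_uu(1)=72; E_vv(-4)=-12, E_vv(0)=12.
Local minima occur where both diagonal entries positive: (-2, 0), (1, 0). Count: 2.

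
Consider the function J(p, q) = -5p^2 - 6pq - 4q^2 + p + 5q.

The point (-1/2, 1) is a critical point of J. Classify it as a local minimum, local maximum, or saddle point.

The Hessian of J is constant: H = [[-10, -6], [-6, -8]].
det(H) = (-10)·(-8) − (-6)² = 44.
det(H) > 0 and tr(H) = -18 < 0, so H is negative definite and the point is a local maximum.

local maximum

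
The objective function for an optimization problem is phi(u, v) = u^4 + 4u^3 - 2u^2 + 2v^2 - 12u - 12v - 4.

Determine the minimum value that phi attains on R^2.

phi(u,v) separates as P(u) + Q(v) − 4, so its minimum is min P + min Q − 4.
P'(u) = 4(u - 1)(u + 1)(u + 3) vanishes at u ∈ {-3, -1, 1}; Q'(v) = 4v - 12 vanishes at v ∈ {3}.
Local minima of P (where P''>0): P(-3)=-9, P(1)=-9. Local minima of Q: Q(3)=-18.
So the global minimum of phi is P(-3) + Q(3) − 4 = -9 − 18 − 4 = -31, attained at (-3, 3).

-31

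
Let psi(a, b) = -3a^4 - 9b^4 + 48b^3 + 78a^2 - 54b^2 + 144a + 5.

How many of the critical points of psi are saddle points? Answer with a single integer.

4

psi separates as a function of a plus a function of b, so ∇psi=0 decouples.
∂psi/∂a = -12(a - 4)(a + 1)(a + 3) = 0 at a ∈ {-3, -1, 4}; ∂psi/∂b = -36b(b - 3)(b - 1) = 0 at b ∈ {0, 1, 3}.
The Hessian is diagonal: diag(psi_aa, psi_bb). Second derivatives: psi_aa(-3)=-168, psi_aa(-1)=120, psi_aa(4)=-420; psi_bb(0)=-108, psi_bb(1)=72, psi_bb(3)=-216.
Saddle points occur where the two diagonal entries have opposite signs: (-3, 1), (-1, 0), (-1, 3), (4, 1). Count: 4.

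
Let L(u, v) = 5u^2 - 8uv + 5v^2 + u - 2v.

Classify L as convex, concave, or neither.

convex

L is quadratic, so its Hessian is the constant matrix H = [[10, -8], [-8, 10]].
det(H) = 36, tr(H) = 20.
det(H) > 0 and tr(H) > 0, so H is positive definite everywhere: convex.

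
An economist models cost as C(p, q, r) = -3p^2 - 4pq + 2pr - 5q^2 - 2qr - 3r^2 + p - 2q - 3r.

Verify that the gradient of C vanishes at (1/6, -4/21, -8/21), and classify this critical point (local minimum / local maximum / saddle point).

local maximum

∇C = (-6p - 4q + 2r + 1, -4p - 10q - 2r - 2, 2p - 2q - 6r - 3); substituting (1/6, -4/21, -8/21) gives ∇C = (0, 0, 0), so (1/6, -4/21, -8/21) is indeed a critical point.
The Hessian is constant: H = [[-6, -4, 2], [-4, -10, -2], [2, -2, -6]].
Leading principal minors: Δ₁ = -6, Δ₂ = 44, Δ₃ = -168.
The minors alternate sign starting negative (−, +, −), so H is negative definite: a local maximum.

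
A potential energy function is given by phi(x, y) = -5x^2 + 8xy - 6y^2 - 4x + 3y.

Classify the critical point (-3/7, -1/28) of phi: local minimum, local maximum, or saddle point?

local maximum

The Hessian of phi is constant: H = [[-10, 8], [8, -12]].
det(H) = (-10)·(-12) − 8² = 56.
det(H) > 0 and tr(H) = -22 < 0, so H is negative definite and the point is a local maximum.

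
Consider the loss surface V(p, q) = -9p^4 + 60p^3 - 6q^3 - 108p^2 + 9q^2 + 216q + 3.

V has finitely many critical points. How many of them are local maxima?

2

V separates as a function of p plus a function of q, so ∇V=0 decouples.
∂V/∂p = -36p(p - 3)(p - 2) = 0 at p ∈ {0, 2, 3}; ∂V/∂q = -18(q - 4)(q + 3) = 0 at q ∈ {-3, 4}.
The Hessian is diagonal: diag(V_pp, V_qq). Second derivatives: V_pp(0)=-216, V_pp(2)=72, V_pp(3)=-108; V_qq(-3)=126, V_qq(4)=-126.
Local maxima occur where both diagonal entries negative: (0, 4), (3, 4). Count: 2.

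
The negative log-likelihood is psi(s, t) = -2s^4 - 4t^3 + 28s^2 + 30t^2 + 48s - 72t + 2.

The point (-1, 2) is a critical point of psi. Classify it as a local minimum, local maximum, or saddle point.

The mixed partial ∂²psi/∂s∂t is 0, so the Hessian at any point is diag(psi_ss, psi_tt) = diag(8(-3s^2 + 7), 12(-2t + 5)).
At (-1, 2): H = diag(32, 12).
Both eigenvalues are positive, so H is positive definite: a local minimum.

local minimum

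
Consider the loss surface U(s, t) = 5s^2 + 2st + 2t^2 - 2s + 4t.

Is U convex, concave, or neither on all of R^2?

convex

U is quadratic, so its Hessian is the constant matrix H = [[10, 2], [2, 4]].
det(H) = 36, tr(H) = 14.
det(H) > 0 and tr(H) > 0, so H is positive definite everywhere: convex.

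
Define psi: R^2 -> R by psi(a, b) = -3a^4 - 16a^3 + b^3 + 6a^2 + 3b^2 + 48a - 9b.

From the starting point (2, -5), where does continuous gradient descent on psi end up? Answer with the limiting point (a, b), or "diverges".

psi is separable, so gradient descent decouples: a follows -∂psi/∂a, b follows -∂psi/∂b.
∂psi/∂a = -12(a - 1)(a + 1)(a + 4); at a=2 this is -216, so a increases.
∂psi/∂b = 3(b - 1)(b + 3); at b=-5 this is 36, so b decreases.
The a-coordinate has no critical point in that direction and runs off to infinity.

diverges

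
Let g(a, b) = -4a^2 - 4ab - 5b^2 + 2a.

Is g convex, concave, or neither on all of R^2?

g is quadratic, so its Hessian is the constant matrix H = [[-8, -4], [-4, -10]].
det(H) = 64, tr(H) = -18.
det(H) > 0 and tr(H) < 0, so H is negative definite everywhere: concave.

concave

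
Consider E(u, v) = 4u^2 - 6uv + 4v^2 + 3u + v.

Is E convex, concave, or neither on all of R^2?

E is quadratic, so its Hessian is the constant matrix H = [[8, -6], [-6, 8]].
det(H) = 28, tr(H) = 16.
det(H) > 0 and tr(H) > 0, so H is positive definite everywhere: convex.

convex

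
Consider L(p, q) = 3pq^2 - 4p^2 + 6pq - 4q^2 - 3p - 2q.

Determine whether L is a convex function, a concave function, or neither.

The term 3pq^2 is cubic, so the Hessian is not constant.
∂²L/∂q² = 6p - 8, which takes both signs as p varies (negative for sufficiently negative p). A diagonal entry of the Hessian changing sign means the Hessian is neither positive- nor negative-semidefinite on all of R^2.

neither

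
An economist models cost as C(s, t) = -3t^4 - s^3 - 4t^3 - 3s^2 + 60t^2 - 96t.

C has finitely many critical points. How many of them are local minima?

1

C separates as a function of s plus a function of t, so ∇C=0 decouples.
∂C/∂s = -3s(s + 2) = 0 at s ∈ {-2, 0}; ∂C/∂t = -12(t - 2)(t - 1)(t + 4) = 0 at t ∈ {-4, 1, 2}.
The Hessian is diagonal: diag(C_ss, C_tt). Second derivatives: C_ss(-2)=6, C_ss(0)=-6; C_tt(-4)=-360, C_tt(1)=60, C_tt(2)=-72.
Local minima occur where both diagonal entries positive: (-2, 1). Count: 1.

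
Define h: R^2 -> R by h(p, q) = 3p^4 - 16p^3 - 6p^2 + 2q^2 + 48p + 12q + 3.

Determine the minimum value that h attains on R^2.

-175

h(p,q) separates as A(p) + B(q) + 3, so its minimum is min A + min B + 3.
A'(p) = 12(p - 4)(p - 1)(p + 1) vanishes at p ∈ {-1, 1, 4}; B'(q) = 4q + 12 vanishes at q ∈ {-3}.
Local minima of A (where A''>0): A(-1)=-35, A(4)=-160. Local minima of B: B(-3)=-18.
So the global minimum of h is A(4) + B(-3) + 3 = -160 − 18 + 3 = -175, attained at (4, -3).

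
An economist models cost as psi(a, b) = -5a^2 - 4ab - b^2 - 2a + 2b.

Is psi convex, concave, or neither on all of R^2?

psi is quadratic, so its Hessian is the constant matrix H = [[-10, -4], [-4, -2]].
det(H) = 4, tr(H) = -12.
det(H) > 0 and tr(H) < 0, so H is negative definite everywhere: concave.

concave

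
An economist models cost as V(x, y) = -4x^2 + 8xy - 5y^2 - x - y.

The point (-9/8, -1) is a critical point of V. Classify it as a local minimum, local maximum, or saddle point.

local maximum

The Hessian of V is constant: H = [[-8, 8], [8, -10]].
det(H) = (-8)·(-10) − 8² = 16.
det(H) > 0 and tr(H) = -18 < 0, so H is negative definite and the point is a local maximum.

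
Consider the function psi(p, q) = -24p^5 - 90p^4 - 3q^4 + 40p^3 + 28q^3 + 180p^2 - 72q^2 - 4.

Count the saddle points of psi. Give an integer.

psi separates as a function of p plus a function of q, so ∇psi=0 decouples.
∂psi/∂p = -120p(p - 1)(p + 1)(p + 3) = 0 at p ∈ {-3, -1, 0, 1}; ∂psi/∂q = -12q(q - 4)(q - 3) = 0 at q ∈ {0, 3, 4}.
The Hessian is diagonal: diag(psi_pp, psi_qq). Second derivatives: psi_pp(-3)=2880, psi_pp(-1)=-480, psi_pp(0)=360, psi_pp(1)=-960; psi_qq(0)=-144, psi_qq(3)=36, psi_qq(4)=-48.
Saddle points occur where the two diagonal entries have opposite signs: (-3, 0), (-3, 4), (-1, 3), (0, 0), (0, 4), (1, 3). Count: 6.

6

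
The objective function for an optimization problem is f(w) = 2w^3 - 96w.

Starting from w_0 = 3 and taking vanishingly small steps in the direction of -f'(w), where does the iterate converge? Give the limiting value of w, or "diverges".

f'(w) = 6(w - 4)(w + 4), so f'(3) = -42.
Gradient descent moves in the -f' direction, i.e. w is increasing.
The nearest critical point in that direction is w = 4, where f'' = 48 > 0 (a local minimum). The iterate converges there.

4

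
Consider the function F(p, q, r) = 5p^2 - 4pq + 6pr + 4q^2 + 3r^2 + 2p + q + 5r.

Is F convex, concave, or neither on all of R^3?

convex

F is quadratic, so its Hessian is the constant matrix H = [[10, -4, 6], [-4, 8, 0], [6, 0, 6]].
Leading principal minors: 10, 64, 96.
All positive ⇒ H ≻ 0 ⇒ convex.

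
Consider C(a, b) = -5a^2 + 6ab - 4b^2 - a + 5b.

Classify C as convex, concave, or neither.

C is quadratic, so its Hessian is the constant matrix H = [[-10, 6], [6, -8]].
det(H) = 44, tr(H) = -18.
det(H) > 0 and tr(H) < 0, so H is negative definite everywhere: concave.

concave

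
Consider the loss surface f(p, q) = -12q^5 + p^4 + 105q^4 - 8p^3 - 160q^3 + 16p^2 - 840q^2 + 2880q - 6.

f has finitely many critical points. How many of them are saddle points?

f separates as a function of p plus a function of q, so ∇f=0 decouples.
∂f/∂p = 4p(p - 4)(p - 2) = 0 at p ∈ {0, 2, 4}; ∂f/∂q = -60(q - 4)(q - 3)(q - 2)(q + 2) = 0 at q ∈ {-2, 2, 3, 4}.
The Hessian is diagonal: diag(f_pp, f_qq). Second derivatives: f_pp(0)=32, f_pp(2)=-16, f_pp(4)=32; f_qq(-2)=7200, f_qq(2)=-480, f_qq(3)=300, f_qq(4)=-720.
Saddle points occur where the two diagonal entries have opposite signs: (0, 2), (0, 4), (2, -2), (2, 3), (4, 2), (4, 4). Count: 6.

6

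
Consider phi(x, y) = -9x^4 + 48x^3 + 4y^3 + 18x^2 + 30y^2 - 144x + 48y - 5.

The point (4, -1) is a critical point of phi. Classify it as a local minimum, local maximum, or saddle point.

The mixed partial ∂²phi/∂x∂y is 0, so the Hessian at any point is diag(phi_xx, phi_yy) = diag(36(-3x^2 + 8x + 1), 12(2y + 5)).
At (4, -1): H = diag(-540, 36).
The eigenvalues have opposite signs, so H is indefinite: a saddle point.

saddle point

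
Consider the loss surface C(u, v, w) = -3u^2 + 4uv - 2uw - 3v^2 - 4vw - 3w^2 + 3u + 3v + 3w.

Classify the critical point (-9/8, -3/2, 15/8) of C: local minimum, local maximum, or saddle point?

The Hessian is constant: H = [[-6, 4, -2], [4, -6, -4], [-2, -4, -6]].
Leading principal minors: Δ₁ = -6, Δ₂ = 20, Δ₃ = 64.
The minors fit neither the all-positive nor the alternating-sign pattern, so H is indefinite: a saddle point.

saddle point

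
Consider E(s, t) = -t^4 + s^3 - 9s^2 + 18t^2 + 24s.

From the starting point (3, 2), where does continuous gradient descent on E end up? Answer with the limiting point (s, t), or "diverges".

(4, 0)

E is separable, so gradient descent decouples: s follows -∂E/∂s, t follows -∂E/∂t.
∂E/∂s = 3(s - 4)(s - 2); at s=3 this is -3, so s increases.
∂E/∂t = -4t(t - 3)(t + 3); at t=2 this is 40, so t decreases.
s converges to its nearest critical value 4 (a local min of the s-part); t converges to 0. The iterate converges to (4, 0).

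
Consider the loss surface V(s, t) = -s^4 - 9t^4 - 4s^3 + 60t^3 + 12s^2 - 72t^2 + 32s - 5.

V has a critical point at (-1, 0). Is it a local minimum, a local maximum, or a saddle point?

saddle point

The mixed partial ∂²V/∂s∂t is 0, so the Hessian at any point is diag(V_ss, V_tt) = diag(12(-s^2 - 2s + 2), 36(-3t^2 + 10t - 4)).
At (-1, 0): H = diag(36, -144).
The eigenvalues have opposite signs, so H is indefinite: a saddle point.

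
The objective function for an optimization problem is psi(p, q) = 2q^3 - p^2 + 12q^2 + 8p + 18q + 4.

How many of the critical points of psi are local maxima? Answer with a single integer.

1

psi separates as a function of p plus a function of q, so ∇psi=0 decouples.
∂psi/∂p = -2(p - 4) = 0 at p ∈ {4}; ∂psi/∂q = 6(q + 1)(q + 3) = 0 at q ∈ {-3, -1}.
The Hessian is diagonal: diag(psi_pp, psi_qq). Second derivatives: psi_pp(4)=-2; psi_qq(-3)=-12, psi_qq(-1)=12.
Local maxima occur where both diagonal entries negative: (4, -3). Count: 1.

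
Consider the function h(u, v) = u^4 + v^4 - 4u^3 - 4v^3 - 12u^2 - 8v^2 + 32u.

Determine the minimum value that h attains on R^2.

h(u,v) separates as P(u) + Q(v), so its minimum is min P + min Q.
P'(u) = 4(u - 4)(u - 1)(u + 2) vanishes at u ∈ {-2, 1, 4}; Q'(v) = 4v(v - 4)(v + 1) vanishes at v ∈ {-1, 0, 4}.
Local minima of P (where P''>0): P(-2)=-64, P(4)=-64. Local minima of Q: Q(-1)=-3, Q(4)=-128.
So the global minimum of h is P(-2) + Q(4) = -64 − 128 = -192, attained at (-2, 4).

-192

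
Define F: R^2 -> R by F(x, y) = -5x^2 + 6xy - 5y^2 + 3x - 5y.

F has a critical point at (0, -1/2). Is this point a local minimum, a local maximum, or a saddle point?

local maximum

The Hessian of F is constant: H = [[-10, 6], [6, -10]].
det(H) = (-10)·(-10) − 6² = 64.
det(H) > 0 and tr(H) = -20 < 0, so H is negative definite and the point is a local maximum.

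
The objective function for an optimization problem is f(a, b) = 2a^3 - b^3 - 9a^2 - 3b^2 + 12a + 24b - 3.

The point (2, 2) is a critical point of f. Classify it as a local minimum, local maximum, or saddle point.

The mixed partial ∂²f/∂a∂b is 0, so the Hessian at any point is diag(f_aa, f_bb) = diag(6(2a - 3), -6(b + 1)).
At (2, 2): H = diag(6, -18).
The eigenvalues have opposite signs, so H is indefinite: a saddle point.

saddle point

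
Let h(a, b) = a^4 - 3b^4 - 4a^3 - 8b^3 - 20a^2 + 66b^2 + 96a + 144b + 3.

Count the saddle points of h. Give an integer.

5

h separates as a function of a plus a function of b, so ∇h=0 decouples.
∂h/∂a = 4(a - 4)(a - 2)(a + 3) = 0 at a ∈ {-3, 2, 4}; ∂h/∂b = -12(b - 3)(b + 1)(b + 4) = 0 at b ∈ {-4, -1, 3}.
The Hessian is diagonal: diag(h_aa, h_bb). Second derivatives: h_aa(-3)=140, h_aa(2)=-40, h_aa(4)=56; h_bb(-4)=-252, h_bb(-1)=144, h_bb(3)=-336.
Saddle points occur where the two diagonal entries have opposite signs: (-3, -4), (-3, 3), (2, -1), (4, -4), (4, 3). Count: 5.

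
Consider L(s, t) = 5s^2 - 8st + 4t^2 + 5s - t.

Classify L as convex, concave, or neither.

L is quadratic, so its Hessian is the constant matrix H = [[10, -8], [-8, 8]].
det(H) = 16, tr(H) = 18.
det(H) > 0 and tr(H) > 0, so H is positive definite everywhere: convex.

convex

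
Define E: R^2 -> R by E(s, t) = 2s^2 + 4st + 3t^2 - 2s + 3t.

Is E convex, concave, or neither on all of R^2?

convex

E is quadratic, so its Hessian is the constant matrix H = [[4, 4], [4, 6]].
det(H) = 8, tr(H) = 10.
det(H) > 0 and tr(H) > 0, so H is positive definite everywhere: convex.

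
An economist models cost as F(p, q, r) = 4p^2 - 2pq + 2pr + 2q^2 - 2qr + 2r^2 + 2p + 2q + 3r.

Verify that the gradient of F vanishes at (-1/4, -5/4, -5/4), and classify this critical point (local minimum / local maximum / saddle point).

local minimum

∇F = (8p - 2q + 2r + 2, -2p + 4q - 2r + 2, 2p - 2q + 4r + 3); substituting (-1/4, -5/4, -5/4) gives ∇F = (0, 0, 0), so (-1/4, -5/4, -5/4) is indeed a critical point.
The Hessian is constant: H = [[8, -2, 2], [-2, 4, -2], [2, -2, 4]].
Leading principal minors: Δ₁ = 8, Δ₂ = 28, Δ₃ = 80.
All leading minors are positive, so H is positive definite: a local minimum.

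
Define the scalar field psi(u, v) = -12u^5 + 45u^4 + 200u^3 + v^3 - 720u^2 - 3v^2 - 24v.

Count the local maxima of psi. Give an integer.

psi separates as a function of u plus a function of v, so ∇psi=0 decouples.
∂psi/∂u = -60u(u - 4)(u - 2)(u + 3) = 0 at u ∈ {-3, 0, 2, 4}; ∂psi/∂v = 3(v - 4)(v + 2) = 0 at v ∈ {-2, 4}.
The Hessian is diagonal: diag(psi_uu, psi_vv). Second derivatives: psi_uu(-3)=6300, psi_uu(0)=-1440, psi_uu(2)=1200, psi_uu(4)=-3360; psi_vv(-2)=-18, psi_vv(4)=18.
Local maxima occur where both diagonal entries negative: (0, -2), (4, -2). Count: 2.

2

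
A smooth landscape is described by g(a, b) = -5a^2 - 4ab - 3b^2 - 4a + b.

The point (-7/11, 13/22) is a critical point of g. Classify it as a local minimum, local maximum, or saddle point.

The Hessian of g is constant: H = [[-10, -4], [-4, -6]].
det(H) = (-10)·(-6) − (-4)² = 44.
det(H) > 0 and tr(H) = -16 < 0, so H is negative definite and the point is a local maximum.

local maximum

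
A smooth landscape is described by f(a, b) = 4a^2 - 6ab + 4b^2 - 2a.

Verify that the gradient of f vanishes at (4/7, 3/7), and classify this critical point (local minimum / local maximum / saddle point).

local minimum

∇f = (8a - 6b - 2, -6a + 8b); substituting (4/7, 3/7) gives ∇f = (0, 0), so (4/7, 3/7) is indeed a critical point.
The Hessian of f is constant: H = [[8, -6], [-6, 8]].
det(H) = 8·8 − (-6)² = 28.
det(H) > 0 and tr(H) = 16 > 0, so H is positive definite and the point is a local minimum.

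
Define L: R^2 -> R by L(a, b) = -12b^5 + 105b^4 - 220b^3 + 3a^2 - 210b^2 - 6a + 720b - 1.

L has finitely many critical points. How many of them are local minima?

L separates as a function of a plus a function of b, so ∇L=0 decouples.
∂L/∂a = 6(a - 1) = 0 at a ∈ {1}; ∂L/∂b = -60(b - 4)(b - 3)(b - 1)(b + 1) = 0 at b ∈ {-1, 1, 3, 4}.
The Hessian is diagonal: diag(L_aa, L_bb). Second derivatives: L_aa(1)=6; L_bb(-1)=2400, L_bb(1)=-720, L_bb(3)=480, L_bb(4)=-900.
Local minima occur where both diagonal entries positive: (1, -1), (1, 3). Count: 2.

2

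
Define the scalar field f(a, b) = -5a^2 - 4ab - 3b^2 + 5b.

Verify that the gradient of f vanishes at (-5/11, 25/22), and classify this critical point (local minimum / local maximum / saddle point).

∇f = (-10a - 4b, -4a - 6b + 5); substituting (-5/11, 25/22) gives ∇f = (0, 0), so (-5/11, 25/22) is indeed a critical point.
The Hessian of f is constant: H = [[-10, -4], [-4, -6]].
det(H) = (-10)·(-6) − (-4)² = 44.
det(H) > 0 and tr(H) = -16 < 0, so H is negative definite and the point is a local maximum.

local maximum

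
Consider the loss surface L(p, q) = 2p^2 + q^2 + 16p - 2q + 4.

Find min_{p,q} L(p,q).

L(p,q) separates as A(p) + B(q) + 4, so its minimum is min A + min B + 4.
A'(p) = 4p + 16 vanishes at p ∈ {-4}; B'(q) = 2q - 2 vanishes at q ∈ {1}.
Local minima of A (where A''>0): A(-4)=-32. Local minima of B: B(1)=-1.
So the global minimum of L is A(-4) + B(1) + 4 = -32 − 1 + 4 = -29, attained at (-4, 1).

-29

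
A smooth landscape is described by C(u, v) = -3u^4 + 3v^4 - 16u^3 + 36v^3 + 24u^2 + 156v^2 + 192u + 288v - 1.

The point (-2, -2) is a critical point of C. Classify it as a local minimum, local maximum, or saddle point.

The mixed partial ∂²C/∂u∂v is 0, so the Hessian at any point is diag(C_uu, C_vv) = diag(12(-3u^2 - 8u + 4), 12(3v^2 + 18v + 26)).
At (-2, -2): H = diag(96, 24).
Both eigenvalues are positive, so H is positive definite: a local minimum.

local minimum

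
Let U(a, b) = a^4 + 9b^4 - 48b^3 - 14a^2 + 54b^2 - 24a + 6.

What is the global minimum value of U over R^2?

-192

U(a,b) separates as P(a) + Q(b) + 6, so its minimum is min P + min Q + 6.
P'(a) = 4(a - 3)(a + 1)(a + 2) vanishes at a ∈ {-2, -1, 3}; Q'(b) = 36b(b - 3)(b - 1) vanishes at b ∈ {0, 1, 3}.
Local minima of P (where P''>0): P(-2)=8, P(3)=-117. Local minima of Q: Q(0)=0, Q(3)=-81.
So the global minimum of U is P(3) + Q(3) + 6 = -117 − 81 + 6 = -192, attained at (3, 3).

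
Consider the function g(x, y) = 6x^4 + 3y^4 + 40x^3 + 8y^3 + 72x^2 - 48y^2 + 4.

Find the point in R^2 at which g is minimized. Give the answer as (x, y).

(0, -4)

g(x,y) separates as P(x) + Q(y) + 4, so its minimum is min P + min Q + 4.
P'(x) = 24x(x + 2)(x + 3) vanishes at x ∈ {-3, -2, 0}; Q'(y) = 12y(y - 2)(y + 4) vanishes at y ∈ {-4, 0, 2}.
Local minima of P (where P''>0): P(-3)=54, P(0)=0. Local minima of Q: Q(-4)=-512, Q(2)=-80.
So the global minimum of g is P(0) + Q(-4) + 4 = 0 − 512 + 4 = -508, attained at (0, -4).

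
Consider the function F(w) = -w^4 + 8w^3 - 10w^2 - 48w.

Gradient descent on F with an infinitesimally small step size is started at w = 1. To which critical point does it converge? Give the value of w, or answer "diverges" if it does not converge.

3

F'(w) = -4(w - 4)(w - 3)(w + 1), so F'(1) = -48.
Gradient descent moves in the -F' direction, i.e. w is increasing.
The nearest critical point in that direction is w = 3, where F'' = 16 > 0 (a local minimum). The iterate converges there.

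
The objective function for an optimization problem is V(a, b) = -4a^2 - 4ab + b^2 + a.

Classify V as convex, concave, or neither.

neither

V is quadratic, so its Hessian is the constant matrix H = [[-8, -4], [-4, 2]].
det(H) = -32, tr(H) = -6.
det(H) < 0, so H is indefinite: neither convex nor concave.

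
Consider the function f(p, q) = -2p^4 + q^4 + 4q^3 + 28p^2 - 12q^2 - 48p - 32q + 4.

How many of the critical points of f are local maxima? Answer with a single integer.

f separates as a function of p plus a function of q, so ∇f=0 decouples.
∂f/∂p = -8(p - 2)(p - 1)(p + 3) = 0 at p ∈ {-3, 1, 2}; ∂f/∂q = 4(q - 2)(q + 1)(q + 4) = 0 at q ∈ {-4, -1, 2}.
The Hessian is diagonal: diag(f_pp, f_qq). Second derivatives: f_pp(-3)=-160, f_pp(1)=32, f_pp(2)=-40; f_qq(-4)=72, f_qq(-1)=-36, f_qq(2)=72.
Local maxima occur where both diagonal entries negative: (-3, -1), (2, -1). Count: 2.

2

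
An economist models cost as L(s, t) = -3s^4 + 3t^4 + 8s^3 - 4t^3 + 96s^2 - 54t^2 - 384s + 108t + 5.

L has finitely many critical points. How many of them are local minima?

L separates as a function of s plus a function of t, so ∇L=0 decouples.
∂L/∂s = -12(s - 4)(s - 2)(s + 4) = 0 at s ∈ {-4, 2, 4}; ∂L/∂t = 12(t - 3)(t - 1)(t + 3) = 0 at t ∈ {-3, 1, 3}.
The Hessian is diagonal: diag(L_ss, L_tt). Second derivatives: L_ss(-4)=-576, L_ss(2)=144, L_ss(4)=-192; L_tt(-3)=288, L_tt(1)=-96, L_tt(3)=144.
Local minima occur where both diagonal entries positive: (2, -3), (2, 3). Count: 2.

2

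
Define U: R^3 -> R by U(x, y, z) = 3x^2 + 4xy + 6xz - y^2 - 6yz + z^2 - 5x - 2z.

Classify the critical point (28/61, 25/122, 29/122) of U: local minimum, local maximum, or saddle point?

saddle point

The Hessian is constant: H = [[6, 4, 6], [4, -2, -6], [6, -6, 2]].
Leading principal minors: Δ₁ = 6, Δ₂ = -28, Δ₃ = -488.
The minors fit neither the all-positive nor the alternating-sign pattern, so H is indefinite: a saddle point.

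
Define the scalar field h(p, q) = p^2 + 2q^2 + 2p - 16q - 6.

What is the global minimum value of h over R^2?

-39

h(p,q) separates as A(p) + B(q) − 6, so its minimum is min A + min B − 6.
A'(p) = 2p + 2 vanishes at p ∈ {-1}; B'(q) = 4q - 16 vanishes at q ∈ {4}.
Local minima of A (where A''>0): A(-1)=-1. Local minima of B: B(4)=-32.
So the global minimum of h is A(-1) + B(4) − 6 = -1 − 32 − 6 = -39, attained at (-1, 4).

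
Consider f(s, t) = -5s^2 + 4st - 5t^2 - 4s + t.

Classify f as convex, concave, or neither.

f is quadratic, so its Hessian is the constant matrix H = [[-10, 4], [4, -10]].
det(H) = 84, tr(H) = -20.
det(H) > 0 and tr(H) < 0, so H is negative definite everywhere: concave.

concave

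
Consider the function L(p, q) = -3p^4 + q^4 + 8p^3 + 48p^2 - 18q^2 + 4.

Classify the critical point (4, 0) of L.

local maximum

The mixed partial ∂²L/∂p∂q is 0, so the Hessian at any point is diag(L_pp, L_qq) = diag(12(-3p^2 + 4p + 8), 12(q^2 - 3)).
At (4, 0): H = diag(-288, -36).
Both eigenvalues are negative, so H is negative definite: a local maximum.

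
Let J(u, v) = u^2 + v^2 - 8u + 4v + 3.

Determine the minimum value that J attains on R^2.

J(u,v) separates as P(u) + Q(v) + 3, so its minimum is min P + min Q + 3.
P'(u) = 2u - 8 vanishes at u ∈ {4}; Q'(v) = 2v + 4 vanishes at v ∈ {-2}.
Local minima of P (where P''>0): P(4)=-16. Local minima of Q: Q(-2)=-4.
So the global minimum of J is P(4) + Q(-2) + 3 = -16 − 4 + 3 = -17, attained at (4, -2).

-17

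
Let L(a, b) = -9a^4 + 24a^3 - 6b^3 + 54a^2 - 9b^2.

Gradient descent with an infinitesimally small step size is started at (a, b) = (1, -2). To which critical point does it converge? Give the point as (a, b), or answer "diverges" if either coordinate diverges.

L is separable, so gradient descent decouples: a follows -∂L/∂a, b follows -∂L/∂b.
∂L/∂a = -36a(a - 3)(a + 1); at a=1 this is 144, so a decreases.
∂L/∂b = -18b(b + 1); at b=-2 this is -36, so b increases.
a converges to its nearest critical value 0 (a local min of the a-part); b converges to -1. The iterate converges to (0, -1).

(0, -1)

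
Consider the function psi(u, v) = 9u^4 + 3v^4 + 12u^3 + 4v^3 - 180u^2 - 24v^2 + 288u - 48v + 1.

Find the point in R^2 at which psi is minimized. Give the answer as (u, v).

(-4, 2)

psi(u,v) separates as P(u) + Q(v) + 1, so its minimum is min P + min Q + 1.
P'(u) = 36(u - 2)(u - 1)(u + 4) vanishes at u ∈ {-4, 1, 2}; Q'(v) = 12(v - 2)(v + 1)(v + 2) vanishes at v ∈ {-2, -1, 2}.
Local minima of P (where P''>0): P(-4)=-2496, P(2)=96. Local minima of Q: Q(-2)=16, Q(2)=-112.
So the global minimum of psi is P(-4) + Q(2) + 1 = -2496 − 112 + 1 = -2607, attained at (-4, 2).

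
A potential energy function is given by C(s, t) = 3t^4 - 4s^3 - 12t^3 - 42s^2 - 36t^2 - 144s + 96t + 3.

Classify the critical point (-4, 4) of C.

local minimum

The mixed partial ∂²C/∂s∂t is 0, so the Hessian at any point is diag(C_ss, C_tt) = diag(-12(2s + 7), 36(t^2 - 2t - 2)).
At (-4, 4): H = diag(12, 216).
Both eigenvalues are positive, so H is positive definite: a local minimum.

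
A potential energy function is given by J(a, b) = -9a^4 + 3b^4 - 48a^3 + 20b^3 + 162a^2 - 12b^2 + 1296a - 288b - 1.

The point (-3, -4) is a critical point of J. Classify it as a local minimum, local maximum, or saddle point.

The mixed partial ∂²J/∂a∂b is 0, so the Hessian at any point is diag(J_aa, J_bb) = diag(36(-3a^2 - 8a + 9), 12(3b^2 + 10b - 2)).
At (-3, -4): H = diag(216, 72).
Both eigenvalues are positive, so H is positive definite: a local minimum.

local minimum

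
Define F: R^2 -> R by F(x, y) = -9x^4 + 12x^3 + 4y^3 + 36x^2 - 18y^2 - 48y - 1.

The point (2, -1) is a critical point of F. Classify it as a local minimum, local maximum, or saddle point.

The mixed partial ∂²F/∂x∂y is 0, so the Hessian at any point is diag(F_xx, F_yy) = diag(36(-3x^2 + 2x + 2), 12(2y - 3)).
At (2, -1): H = diag(-216, -60).
Both eigenvalues are negative, so H is negative definite: a local maximum.

local maximum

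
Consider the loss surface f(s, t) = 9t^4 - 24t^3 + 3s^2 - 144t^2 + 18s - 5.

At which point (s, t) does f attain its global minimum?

f(s,t) separates as P(s) + Q(t) − 5, so its minimum is min P + min Q − 5.
P'(s) = 6s + 18 vanishes at s ∈ {-3}; Q'(t) = 36t(t - 4)(t + 2) vanishes at t ∈ {-2, 0, 4}.
Local minima of P (where P''>0): P(-3)=-27. Local minima of Q: Q(-2)=-240, Q(4)=-1536.
So the global minimum of f is P(-3) + Q(4) − 5 = -27 − 1536 − 5 = -1568, attained at (-3, 4).

(-3, 4)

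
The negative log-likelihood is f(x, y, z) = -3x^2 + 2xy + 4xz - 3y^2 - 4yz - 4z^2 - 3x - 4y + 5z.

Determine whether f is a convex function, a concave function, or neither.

f is quadratic, so its Hessian is the constant matrix H = [[-6, 2, 4], [2, -6, -4], [4, -4, -8]].
Leading principal minors: -6, 32, -128.
Signs alternate −, +, − ⇒ H ≺ 0 ⇒ concave.

concave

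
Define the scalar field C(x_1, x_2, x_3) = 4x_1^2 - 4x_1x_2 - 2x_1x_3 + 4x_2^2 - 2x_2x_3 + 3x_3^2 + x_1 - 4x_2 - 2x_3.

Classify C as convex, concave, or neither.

C is quadratic, so its Hessian is the constant matrix H = [[8, -4, -2], [-4, 8, -2], [-2, -2, 6]].
Leading principal minors: 8, 48, 192.
All positive ⇒ H ≻ 0 ⇒ convex.

convex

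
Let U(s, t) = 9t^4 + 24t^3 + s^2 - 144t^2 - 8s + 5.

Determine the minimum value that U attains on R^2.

U(s,t) separates as P(s) + Q(t) + 5, so its minimum is min P + min Q + 5.
P'(s) = 2s - 8 vanishes at s ∈ {4}; Q'(t) = 36t(t - 2)(t + 4) vanishes at t ∈ {-4, 0, 2}.
Local minima of P (where P''>0): P(4)=-16. Local minima of Q: Q(-4)=-1536, Q(2)=-240.
So the global minimum of U is P(4) + Q(-4) + 5 = -16 − 1536 + 5 = -1547, attained at (4, -4).

-1547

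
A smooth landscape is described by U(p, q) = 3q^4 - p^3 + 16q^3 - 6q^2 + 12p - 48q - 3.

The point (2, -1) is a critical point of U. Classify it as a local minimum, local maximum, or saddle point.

local maximum

The mixed partial ∂²U/∂p∂q is 0, so the Hessian at any point is diag(U_pp, U_qq) = diag(-6p, 12(3q^2 + 8q - 1)).
At (2, -1): H = diag(-12, -72).
Both eigenvalues are negative, so H is negative definite: a local maximum.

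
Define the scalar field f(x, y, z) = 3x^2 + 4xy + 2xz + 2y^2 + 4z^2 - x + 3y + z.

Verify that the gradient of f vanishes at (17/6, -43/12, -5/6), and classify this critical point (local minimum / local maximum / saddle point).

local minimum

∇f = (6x + 4y + 2z - 1, 4x + 4y + 3, 2x + 8z + 1); substituting (17/6, -43/12, -5/6) gives ∇f = (0, 0, 0), so (17/6, -43/12, -5/6) is indeed a critical point.
The Hessian is constant: H = [[6, 4, 2], [4, 4, 0], [2, 0, 8]].
Leading principal minors: Δ₁ = 6, Δ₂ = 8, Δ₃ = 48.
All leading minors are positive, so H is positive definite: a local minimum.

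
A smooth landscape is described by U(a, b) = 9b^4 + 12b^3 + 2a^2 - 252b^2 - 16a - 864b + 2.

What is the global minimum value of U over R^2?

-4446

U(a,b) separates as P(a) + Q(b) + 2, so its minimum is min P + min Q + 2.
P'(a) = 4a - 16 vanishes at a ∈ {4}; Q'(b) = 36(b - 4)(b + 2)(b + 3) vanishes at b ∈ {-3, -2, 4}.
Local minima of P (where P''>0): P(4)=-32. Local minima of Q: Q(-3)=729, Q(4)=-4416.
So the global minimum of U is P(4) + Q(4) + 2 = -32 − 4416 + 2 = -4446, attained at (4, 4).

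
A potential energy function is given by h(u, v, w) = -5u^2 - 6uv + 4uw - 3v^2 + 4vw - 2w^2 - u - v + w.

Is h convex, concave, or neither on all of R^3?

concave

h is quadratic, so its Hessian is the constant matrix H = [[-10, -6, 4], [-6, -6, 4], [4, 4, -4]].
Leading principal minors: -10, 24, -32.
Signs alternate −, +, − ⇒ H ≺ 0 ⇒ concave.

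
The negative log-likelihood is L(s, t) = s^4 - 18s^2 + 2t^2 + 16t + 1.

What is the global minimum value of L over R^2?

-112

L(s,t) separates as P(s) + Q(t) + 1, so its minimum is min P + min Q + 1.
P'(s) = 4s(s - 3)(s + 3) vanishes at s ∈ {-3, 0, 3}; Q'(t) = 4(t + 4) vanishes at t ∈ {-4}.
Local minima of P (where P''>0): P(-3)=-81, P(3)=-81. Local minima of Q: Q(-4)=-32.
So the global minimum of L is P(-3) + Q(-4) + 1 = -81 − 32 + 1 = -112, attained at (-3, -4).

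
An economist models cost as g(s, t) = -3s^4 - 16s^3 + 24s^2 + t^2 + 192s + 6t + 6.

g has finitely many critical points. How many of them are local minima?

g separates as a function of s plus a function of t, so ∇g=0 decouples.
∂g/∂s = -12(s - 2)(s + 2)(s + 4) = 0 at s ∈ {-4, -2, 2}; ∂g/∂t = 2(t + 3) = 0 at t ∈ {-3}.
The Hessian is diagonal: diag(g_ss, g_tt). Second derivatives: g_ss(-4)=-144, g_ss(-2)=96, g_ss(2)=-288; g_tt(-3)=2.
Local minima occur where both diagonal entries positive: (-2, -3). Count: 1.

1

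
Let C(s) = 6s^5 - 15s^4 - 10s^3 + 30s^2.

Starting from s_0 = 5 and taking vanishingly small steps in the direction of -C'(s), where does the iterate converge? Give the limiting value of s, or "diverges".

2

C'(s) = 30s(s - 2)(s - 1)(s + 1), so C'(5) = 10800.
Gradient descent moves in the -C' direction, i.e. s is decreasing.
The nearest critical point in that direction is s = 2, where C'' = 180 > 0 (a local minimum). The iterate converges there.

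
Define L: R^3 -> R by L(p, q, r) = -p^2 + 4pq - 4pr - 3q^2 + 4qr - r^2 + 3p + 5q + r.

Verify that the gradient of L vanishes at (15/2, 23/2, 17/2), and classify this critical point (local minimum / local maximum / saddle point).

∇L = (-2p + 4q - 4r + 3, 4p - 6q + 4r + 5, -4p + 4q - 2r + 1); substituting (15/2, 23/2, 17/2) gives ∇L = (0, 0, 0), so (15/2, 23/2, 17/2) is indeed a critical point.
The Hessian is constant: H = [[-2, 4, -4], [4, -6, 4], [-4, 4, -2]].
Leading principal minors: Δ₁ = -2, Δ₂ = -4, Δ₃ = 8.
The minors fit neither the all-positive nor the alternating-sign pattern, so H is indefinite: a saddle point.

saddle point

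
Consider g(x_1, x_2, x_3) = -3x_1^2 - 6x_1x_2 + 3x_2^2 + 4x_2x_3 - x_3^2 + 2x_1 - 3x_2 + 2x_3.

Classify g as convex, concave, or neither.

neither

g is quadratic, so its Hessian is the constant matrix H = [[-6, -6, 0], [-6, 6, 4], [0, 4, -2]].
Leading principal minors: -6, -72, 240.
Neither pattern holds ⇒ H is indefinite ⇒ neither convex nor concave.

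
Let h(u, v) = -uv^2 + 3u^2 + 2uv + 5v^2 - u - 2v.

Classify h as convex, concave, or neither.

The term -uv^2 is cubic, so the Hessian is not constant.
∂²h/∂v² = -2u + 10, which takes both signs as u varies (negative for sufficiently large u). A diagonal entry of the Hessian changing sign means the Hessian is neither positive- nor negative-semidefinite on all of R^2.

neither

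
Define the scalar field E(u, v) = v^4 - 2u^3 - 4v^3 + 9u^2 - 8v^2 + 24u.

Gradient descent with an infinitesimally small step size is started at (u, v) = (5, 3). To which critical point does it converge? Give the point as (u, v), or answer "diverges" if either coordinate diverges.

diverges

E is separable, so gradient descent decouples: u follows -∂E/∂u, v follows -∂E/∂v.
∂E/∂u = -6(u - 4)(u + 1); at u=5 this is -36, so u increases.
∂E/∂v = 4v(v - 4)(v + 1); at v=3 this is -48, so v increases.
The u-coordinate has no critical point in that direction and runs off to infinity.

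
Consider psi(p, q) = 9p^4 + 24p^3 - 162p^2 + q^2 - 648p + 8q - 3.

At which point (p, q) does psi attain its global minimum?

psi(p,q) separates as A(p) + B(q) − 3, so its minimum is min A + min B − 3.
A'(p) = 36(p - 3)(p + 2)(p + 3) vanishes at p ∈ {-3, -2, 3}; B'(q) = 2q + 8 vanishes at q ∈ {-4}.
Local minima of A (where A''>0): A(-3)=567, A(3)=-2025. Local minima of B: B(-4)=-16.
So the global minimum of psi is A(3) + B(-4) − 3 = -2025 − 16 − 3 = -2044, attained at (3, -4).

(3, -4)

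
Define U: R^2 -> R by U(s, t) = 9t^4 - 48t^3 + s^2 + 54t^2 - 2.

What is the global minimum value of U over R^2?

U(s,t) separates as P(s) + Q(t) − 2, so its minimum is min P + min Q − 2.
P'(s) = 2s vanishes at s ∈ {0}; Q'(t) = 36t(t - 3)(t - 1) vanishes at t ∈ {0, 1, 3}.
Local minima of P (where P''>0): P(0)=0. Local minima of Q: Q(0)=0, Q(3)=-81.
So the global minimum of U is P(0) + Q(3) − 2 = 0 − 81 − 2 = -83, attained at (0, 3).

-83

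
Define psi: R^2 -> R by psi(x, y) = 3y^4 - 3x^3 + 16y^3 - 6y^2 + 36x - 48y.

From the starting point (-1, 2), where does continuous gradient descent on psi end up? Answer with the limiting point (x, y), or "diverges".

psi is separable, so gradient descent decouples: x follows -∂psi/∂x, y follows -∂psi/∂y.
∂psi/∂x = -9(x - 2)(x + 2); at x=-1 this is 27, so x decreases.
∂psi/∂y = 12(y - 1)(y + 1)(y + 4); at y=2 this is 216, so y decreases.
x converges to its nearest critical value -2 (a local min of the x-part); y converges to 1. The iterate converges to (-2, 1).

(-2, 1)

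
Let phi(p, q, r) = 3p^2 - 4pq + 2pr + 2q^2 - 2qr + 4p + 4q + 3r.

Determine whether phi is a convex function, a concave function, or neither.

phi is quadratic, so its Hessian is the constant matrix H = [[6, -4, 2], [-4, 4, -2], [2, -2, 0]].
Leading principal minors: 6, 8, -8.
Neither pattern holds ⇒ H is indefinite ⇒ neither convex nor concave.

neither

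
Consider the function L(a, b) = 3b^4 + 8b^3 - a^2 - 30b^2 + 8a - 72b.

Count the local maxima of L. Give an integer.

1

L separates as a function of a plus a function of b, so ∇L=0 decouples.
∂L/∂a = -2(a - 4) = 0 at a ∈ {4}; ∂L/∂b = 12(b - 2)(b + 1)(b + 3) = 0 at b ∈ {-3, -1, 2}.
The Hessian is diagonal: diag(L_aa, L_bb). Second derivatives: L_aa(4)=-2; L_bb(-3)=120, L_bb(-1)=-72, L_bb(2)=180.
Local maxima occur where both diagonal entries negative: (4, -1). Count: 1.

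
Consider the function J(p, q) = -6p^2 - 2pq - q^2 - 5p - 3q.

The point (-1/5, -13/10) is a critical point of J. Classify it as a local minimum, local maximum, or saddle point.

local maximum

The Hessian of J is constant: H = [[-12, -2], [-2, -2]].
det(H) = (-12)·(-2) − (-2)² = 20.
det(H) > 0 and tr(H) = -14 < 0, so H is negative definite and the point is a local maximum.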